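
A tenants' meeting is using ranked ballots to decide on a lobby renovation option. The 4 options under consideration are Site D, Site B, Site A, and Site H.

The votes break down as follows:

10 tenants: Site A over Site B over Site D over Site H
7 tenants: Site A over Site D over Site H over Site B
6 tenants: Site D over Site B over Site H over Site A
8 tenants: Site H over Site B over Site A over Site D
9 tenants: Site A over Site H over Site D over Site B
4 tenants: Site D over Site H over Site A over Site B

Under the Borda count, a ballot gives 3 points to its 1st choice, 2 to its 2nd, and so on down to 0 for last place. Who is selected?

Site A

Borda scores:
  Site D: 10·1 + 7·2 + 6·3 + 8·0 + 9·1 + 4·3 = 63
  Site B: 10·2 + 7·0 + 6·2 + 8·2 + 9·0 + 4·0 = 48
  Site A: 10·3 + 7·3 + 6·0 + 8·1 + 9·3 + 4·1 = 90
  Site H: 10·0 + 7·1 + 6·1 + 8·3 + 9·2 + 4·2 = 63
Site A has the highest total.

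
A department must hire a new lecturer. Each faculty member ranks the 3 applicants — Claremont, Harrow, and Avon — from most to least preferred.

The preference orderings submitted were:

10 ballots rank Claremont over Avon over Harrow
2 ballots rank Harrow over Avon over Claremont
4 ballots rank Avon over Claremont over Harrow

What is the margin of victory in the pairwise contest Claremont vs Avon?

4

Ballots ranking Claremont above Avon: 10.
Ballots ranking Avon above Claremont: 2+4 = 6.
Claremont wins 10–6, a margin of 4.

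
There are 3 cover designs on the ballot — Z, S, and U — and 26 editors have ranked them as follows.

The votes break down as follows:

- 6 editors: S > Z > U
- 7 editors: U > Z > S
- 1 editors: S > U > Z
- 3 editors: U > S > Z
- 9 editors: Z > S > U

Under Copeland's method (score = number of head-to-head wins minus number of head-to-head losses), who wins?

Z

Pairwise results:
  Z vs S: Z wins 16–10.
  Z vs U: Z wins 15–11.
  S vs U: S wins 16–10.
Copeland scores (wins − losses):
  Z: 2 − 0 = 2
  S: 1 − 1 = 0
  U: 0 − 2 = -2
Z has the best Copeland score.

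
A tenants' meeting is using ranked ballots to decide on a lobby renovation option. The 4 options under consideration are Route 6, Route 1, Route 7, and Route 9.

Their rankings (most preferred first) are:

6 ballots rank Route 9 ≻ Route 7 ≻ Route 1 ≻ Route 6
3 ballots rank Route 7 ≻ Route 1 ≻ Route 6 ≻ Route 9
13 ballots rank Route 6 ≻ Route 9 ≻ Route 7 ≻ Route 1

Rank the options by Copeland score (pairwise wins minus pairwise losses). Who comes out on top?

Route 6

Pairwise results:
  Route 6 vs Route 1: Route 6 wins 13–9.
  Route 6 vs Route 7: Route 6 wins 13–9.
  Route 6 vs Route 9: Route 6 wins 16–6.
  Route 1 vs Route 7: Route 7 wins 22–0.
  Route 1 vs Route 9: Route 9 wins 19–3.
  Route 7 vs Route 9: Route 9 wins 19–3.
Copeland scores (wins − losses):
  Route 6: 3 − 0 = 3
  Route 1: 0 − 3 = -3
  Route 7: 1 − 2 = -1
  Route 9: 2 − 1 = 1
Route 6 has the best Copeland score.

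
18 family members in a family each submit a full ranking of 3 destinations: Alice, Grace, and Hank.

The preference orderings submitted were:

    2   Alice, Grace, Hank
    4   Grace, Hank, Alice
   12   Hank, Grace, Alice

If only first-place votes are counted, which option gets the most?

First-place vote totals:
  Alice: 2
  Grace: 4
  Hank: 12
Hank has the most first-place votes.

Hank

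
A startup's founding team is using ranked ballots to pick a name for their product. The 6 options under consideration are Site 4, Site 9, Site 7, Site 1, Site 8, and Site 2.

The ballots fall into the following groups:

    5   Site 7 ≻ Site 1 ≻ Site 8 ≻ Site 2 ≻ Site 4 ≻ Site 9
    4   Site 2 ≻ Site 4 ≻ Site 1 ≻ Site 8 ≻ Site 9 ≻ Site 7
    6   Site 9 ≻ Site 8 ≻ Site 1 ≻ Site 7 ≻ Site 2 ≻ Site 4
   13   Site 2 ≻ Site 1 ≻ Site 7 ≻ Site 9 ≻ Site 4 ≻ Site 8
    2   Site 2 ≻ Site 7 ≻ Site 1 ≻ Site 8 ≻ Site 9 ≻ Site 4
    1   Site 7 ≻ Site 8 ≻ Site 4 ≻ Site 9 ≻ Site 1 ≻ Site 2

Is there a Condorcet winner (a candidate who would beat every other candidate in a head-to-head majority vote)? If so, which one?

Head-to-head results (31 voters total):
Site 4 vs Site 9: Site 9 wins 21–10.
Site 4 vs Site 7: Site 7 wins 27–4.
Site 4 vs Site 1: Site 1 wins 26–5.
Site 4 vs Site 8: Site 4 wins 17–14.
Site 4 vs Site 2: Site 2 wins 30–1.
Site 9 vs Site 7: Site 7 wins 21–10.
Site 9 vs Site 1: Site 1 wins 24–7.
Site 9 vs Site 8: Site 9 wins 19–12.
Site 9 vs Site 2: Site 2 wins 24–7.
Site 7 vs Site 1: Site 1 wins 23–8.
Site 7 vs Site 8: Site 7 wins 21–10.
Site 7 vs Site 2: Site 2 wins 19–12.
Site 1 vs Site 8: Site 1 wins 24–7.
Site 1 vs Site 2: Site 2 wins 19–12.
Site 8 vs Site 2: Site 2 wins 19–12.
Site 2 beats each rival — Site 4 (30–1), Site 9 (24–7), Site 7 (19–12), Site 1 (19–12), Site 8 (19–12) — so Site 2 is the Condorcet winner.

Site 2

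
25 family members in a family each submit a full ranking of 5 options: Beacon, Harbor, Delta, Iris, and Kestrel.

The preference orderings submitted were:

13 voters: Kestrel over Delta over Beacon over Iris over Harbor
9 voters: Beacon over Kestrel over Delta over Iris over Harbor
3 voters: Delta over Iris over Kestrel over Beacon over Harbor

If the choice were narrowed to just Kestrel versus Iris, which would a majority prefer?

Ballots ranking Kestrel above Iris: 13+9 = 22.
Ballots ranking Iris above Kestrel: 3.
Kestrel wins the head-to-head, 22–3.

Kestrel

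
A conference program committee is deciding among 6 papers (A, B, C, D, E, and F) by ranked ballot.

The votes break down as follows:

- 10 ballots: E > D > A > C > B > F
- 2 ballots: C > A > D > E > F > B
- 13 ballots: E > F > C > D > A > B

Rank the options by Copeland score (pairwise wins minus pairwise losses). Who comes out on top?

Pairwise results:
  A vs B: A wins 25–0.
  A vs C: C wins 15–10.
  A vs D: D wins 23–2.
  A vs E: E wins 23–2.
  A vs F: F wins 13–12.
  B vs C: C wins 25–0.
  B vs D: D wins 25–0.
  B vs E: E wins 25–0.
  B vs F: F wins 15–10.
  C vs D: C wins 15–10.
  C vs E: E wins 23–2.
  C vs F: F wins 13–12.
  D vs E: E wins 23–2.
  D vs F: F wins 13–12.
  E vs F: E wins 25–0.
Copeland scores (wins − losses):
  A: 1 − 4 = -3
  B: 0 − 5 = -5
  C: 3 − 2 = 1
  D: 2 − 3 = -1
  E: 5 − 0 = 5
  F: 4 − 1 = 3
E has the best Copeland score.

E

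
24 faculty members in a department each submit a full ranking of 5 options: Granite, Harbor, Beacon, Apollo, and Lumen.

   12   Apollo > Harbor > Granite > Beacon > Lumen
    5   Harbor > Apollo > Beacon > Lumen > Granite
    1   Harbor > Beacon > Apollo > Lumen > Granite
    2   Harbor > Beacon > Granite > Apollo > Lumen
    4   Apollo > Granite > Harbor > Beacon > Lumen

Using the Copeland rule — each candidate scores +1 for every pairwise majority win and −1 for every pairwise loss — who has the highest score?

Pairwise results:
  Granite vs Harbor: Harbor wins 20–4.
  Granite vs Beacon: Granite wins 16–8.
  Granite vs Apollo: Apollo wins 22–2.
  Granite vs Lumen: Granite wins 18–6.
  Harbor vs Beacon: Harbor wins 24–0.
  Harbor vs Apollo: Apollo wins 16–8.
  Harbor vs Lumen: Harbor wins 24–0.
  Beacon vs Apollo: Apollo wins 21–3.
  Beacon vs Lumen: Beacon wins 24–0.
  Apollo vs Lumen: Apollo wins 24–0.
Copeland scores (wins − losses):
  Granite: 2 − 2 = 0
  Harbor: 3 − 1 = 2
  Beacon: 1 − 3 = -2
  Apollo: 4 − 0 = 4
  Lumen: 0 − 4 = -4
Apollo has the best Copeland score.

Apollo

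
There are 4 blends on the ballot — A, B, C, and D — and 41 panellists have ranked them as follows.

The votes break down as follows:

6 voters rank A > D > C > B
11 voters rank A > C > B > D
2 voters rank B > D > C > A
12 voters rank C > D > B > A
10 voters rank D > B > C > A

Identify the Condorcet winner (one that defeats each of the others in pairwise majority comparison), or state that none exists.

C

Head-to-head results (41 voters total):
A vs B: B wins 24–17.
A vs C: C wins 24–17.
A vs D: D wins 24–17.
B vs C: C wins 29–12.
B vs D: D wins 28–13.
C vs D: C wins 23–18.
C beats each rival — A (24–17), B (29–12), D (23–18) — so C is the Condorcet winner.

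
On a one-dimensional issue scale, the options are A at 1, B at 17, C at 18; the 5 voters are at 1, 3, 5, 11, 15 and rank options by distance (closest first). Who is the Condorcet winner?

With single-peaked preferences on a line, the Condorcet winner is the candidate closest to the median voter.
The median voter (position 5) is closest to A at 1.
Check: A vs B — voters closer to A: 3 of 5.

A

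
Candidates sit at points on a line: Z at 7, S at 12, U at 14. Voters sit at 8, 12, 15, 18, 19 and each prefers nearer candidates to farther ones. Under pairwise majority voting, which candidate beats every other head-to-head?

With single-peaked preferences on a line, the Condorcet winner is the candidate closest to the median voter.
The median voter (position 15) is closest to U at 14.
Check: U vs Z — voters closer to U: 4 of 5.

U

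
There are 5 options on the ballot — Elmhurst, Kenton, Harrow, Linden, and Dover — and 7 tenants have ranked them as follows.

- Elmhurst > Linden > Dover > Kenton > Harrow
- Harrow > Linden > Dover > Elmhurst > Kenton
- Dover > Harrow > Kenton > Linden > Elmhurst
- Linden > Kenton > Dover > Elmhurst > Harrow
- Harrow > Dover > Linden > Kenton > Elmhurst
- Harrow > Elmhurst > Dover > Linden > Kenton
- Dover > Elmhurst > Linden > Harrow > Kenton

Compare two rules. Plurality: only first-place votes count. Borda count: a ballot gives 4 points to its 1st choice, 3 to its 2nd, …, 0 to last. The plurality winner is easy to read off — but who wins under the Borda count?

Plurality first-place counts: Elmhurst 1, Kenton 0, Harrow 3, Linden 1, Dover 2 → Harrow.
Borda totals: Elmhurst 12, Kenton 7, Harrow 16, Linden 16, Dover 19 → Dover.

Dover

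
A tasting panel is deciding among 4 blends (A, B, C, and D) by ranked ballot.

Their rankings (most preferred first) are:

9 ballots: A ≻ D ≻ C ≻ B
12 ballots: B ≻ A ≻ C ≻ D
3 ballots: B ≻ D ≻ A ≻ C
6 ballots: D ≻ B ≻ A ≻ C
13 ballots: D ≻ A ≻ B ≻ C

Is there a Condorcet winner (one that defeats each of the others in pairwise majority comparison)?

Yes

Head-to-head results (43 voters total):
A vs B: A wins 22–21.
A vs C: A wins 43–0.
A vs D: D wins 22–21.
B vs C: B wins 34–9.
B vs D: D wins 28–15.
C vs D: D wins 31–12.
D beats each rival — A (22–21), B (28–15), C (31–12) — so D is the Condorcet winner.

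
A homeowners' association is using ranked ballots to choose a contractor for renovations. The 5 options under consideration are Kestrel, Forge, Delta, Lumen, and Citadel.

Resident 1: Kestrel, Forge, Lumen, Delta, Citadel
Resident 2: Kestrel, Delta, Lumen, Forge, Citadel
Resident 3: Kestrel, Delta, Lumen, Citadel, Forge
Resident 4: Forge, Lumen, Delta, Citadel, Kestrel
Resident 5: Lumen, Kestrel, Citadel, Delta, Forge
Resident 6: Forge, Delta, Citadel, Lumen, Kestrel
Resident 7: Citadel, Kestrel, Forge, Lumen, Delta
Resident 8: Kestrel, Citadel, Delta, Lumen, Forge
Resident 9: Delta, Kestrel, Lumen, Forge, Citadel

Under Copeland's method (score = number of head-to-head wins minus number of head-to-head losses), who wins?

Kestrel

Pairwise results:
  Kestrel vs Forge: Kestrel wins 7–2.
  Kestrel vs Delta: Kestrel wins 6–3.
  Kestrel vs Lumen: Kestrel wins 6–3.
  Kestrel vs Citadel: Kestrel wins 6–3.
  Forge vs Delta: Delta wins 5–4.
  Forge vs Lumen: Lumen wins 5–4.
  Forge vs Citadel: Forge wins 5–4.
  Delta vs Lumen: Delta wins 5–4.
  Delta vs Citadel: Delta wins 6–3.
  Lumen vs Citadel: Lumen wins 6–3.
Copeland scores (wins − losses):
  Kestrel: 4 − 0 = 4
  Forge: 1 − 3 = -2
  Delta: 3 − 1 = 2
  Lumen: 2 − 2 = 0
  Citadel: 0 − 4 = -4
Kestrel has the best Copeland score.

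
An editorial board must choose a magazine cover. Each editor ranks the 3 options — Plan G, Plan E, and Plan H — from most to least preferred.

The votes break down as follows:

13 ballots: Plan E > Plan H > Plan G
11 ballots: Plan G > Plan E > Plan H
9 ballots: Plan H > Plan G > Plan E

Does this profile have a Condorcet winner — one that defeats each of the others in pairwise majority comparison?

Head-to-head results (33 voters total):
Plan G vs Plan E: Plan G wins 20–13.
Plan G vs Plan H: Plan H wins 22–11.
Plan E vs Plan H: Plan E wins 24–9.
No candidate beats all others: Plan G beats Plan E beats Plan H beats Plan G, a majority cycle.

No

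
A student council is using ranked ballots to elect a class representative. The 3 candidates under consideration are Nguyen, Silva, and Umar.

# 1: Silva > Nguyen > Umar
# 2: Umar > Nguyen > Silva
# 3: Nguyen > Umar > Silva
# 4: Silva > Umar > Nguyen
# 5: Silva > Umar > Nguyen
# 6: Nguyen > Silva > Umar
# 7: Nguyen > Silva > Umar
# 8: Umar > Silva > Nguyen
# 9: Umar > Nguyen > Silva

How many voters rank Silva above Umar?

5

Ballots ranking Silva above Umar: 5.
Ballots ranking Umar above Silva: 4.
So 5 of 9 voters prefer Silva to Umar.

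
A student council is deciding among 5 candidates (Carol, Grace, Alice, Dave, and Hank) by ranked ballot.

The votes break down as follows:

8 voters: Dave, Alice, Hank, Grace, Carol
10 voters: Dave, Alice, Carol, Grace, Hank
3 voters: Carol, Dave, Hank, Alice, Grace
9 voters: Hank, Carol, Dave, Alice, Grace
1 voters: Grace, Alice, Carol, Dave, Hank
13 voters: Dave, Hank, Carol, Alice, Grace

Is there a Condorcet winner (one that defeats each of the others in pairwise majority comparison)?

Head-to-head results (44 voters total):
Carol vs Grace: Carol wins 35–9.
Carol vs Alice: Carol wins 25–19.
Carol vs Dave: Dave wins 31–13.
Carol vs Hank: Hank wins 30–14.
Grace vs Alice: Alice wins 43–1.
Grace vs Dave: Dave wins 43–1.
Grace vs Hank: Hank wins 33–11.
Alice vs Dave: Dave wins 43–1.
Alice vs Hank: Hank wins 25–19.
Dave vs Hank: Dave wins 35–9.
Dave beats each rival — Carol (31–13), Grace (43–1), Alice (43–1), Hank (35–9) — so Dave is the Condorcet winner.

Yes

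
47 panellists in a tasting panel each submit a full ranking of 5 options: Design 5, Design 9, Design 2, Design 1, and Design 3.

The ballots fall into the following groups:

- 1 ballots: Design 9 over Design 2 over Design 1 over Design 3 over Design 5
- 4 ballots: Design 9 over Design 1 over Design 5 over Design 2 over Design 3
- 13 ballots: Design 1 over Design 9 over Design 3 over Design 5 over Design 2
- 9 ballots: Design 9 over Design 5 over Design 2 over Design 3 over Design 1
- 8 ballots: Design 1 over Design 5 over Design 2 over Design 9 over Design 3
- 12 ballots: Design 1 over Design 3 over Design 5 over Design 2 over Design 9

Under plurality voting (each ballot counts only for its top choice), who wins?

Design 1

First-place vote totals:
  Design 5: 0
  Design 9: 14
  Design 2: 0
  Design 1: 33
  Design 3: 0
Design 1 has the most first-place votes.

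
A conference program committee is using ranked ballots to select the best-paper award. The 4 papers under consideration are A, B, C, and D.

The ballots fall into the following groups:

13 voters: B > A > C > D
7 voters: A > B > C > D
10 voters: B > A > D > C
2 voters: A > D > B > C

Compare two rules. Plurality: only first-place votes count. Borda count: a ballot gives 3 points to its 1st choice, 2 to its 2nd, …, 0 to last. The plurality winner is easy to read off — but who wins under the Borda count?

B

Plurality first-place counts: A 9, B 23, C 0, D 0 → B.
Borda totals: A 73, B 85, C 20, D 14 → B.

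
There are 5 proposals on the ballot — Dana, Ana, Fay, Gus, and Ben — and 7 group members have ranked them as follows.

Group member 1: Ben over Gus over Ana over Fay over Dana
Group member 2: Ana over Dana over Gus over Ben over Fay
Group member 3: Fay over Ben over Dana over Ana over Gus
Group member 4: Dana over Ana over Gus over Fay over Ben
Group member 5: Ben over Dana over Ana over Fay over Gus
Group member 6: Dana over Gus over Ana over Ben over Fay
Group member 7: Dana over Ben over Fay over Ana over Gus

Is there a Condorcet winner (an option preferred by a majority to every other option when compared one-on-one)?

Yes

Head-to-head results (7 voters total):
Dana vs Ana: Dana wins 5–2.
Dana vs Fay: Dana wins 5–2.
Dana vs Gus: Dana wins 6–1.
Dana vs Ben: Dana wins 4–3.
Ana vs Fay: Ana wins 5–2.
Ana vs Gus: Ana wins 5–2.
Ana vs Ben: Ben wins 4–3.
Fay vs Gus: Gus wins 4–3.
Fay vs Ben: Ben wins 5–2.
Gus vs Ben: Ben wins 4–3.
Dana beats each rival — Ana (5–2), Fay (5–2), Gus (6–1), Ben (4–3) — so Dana is the Condorcet winner.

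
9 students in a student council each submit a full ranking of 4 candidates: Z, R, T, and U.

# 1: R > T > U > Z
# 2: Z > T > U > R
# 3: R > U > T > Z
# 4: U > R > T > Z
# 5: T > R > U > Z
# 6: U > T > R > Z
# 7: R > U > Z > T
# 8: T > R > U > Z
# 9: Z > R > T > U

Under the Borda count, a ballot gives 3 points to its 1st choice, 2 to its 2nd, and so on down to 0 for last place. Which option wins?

Borda scores:
  Z: 0 + 3 + 0 + 0 + 0 + 0 + 1 + 0 + 3 = 7
  R: 3 + 0 + 3 + 2 + 2 + 1 + 3 + 2 + 2 = 18
  T: 2 + 2 + 1 + 1 + 3 + 2 + 0 + 3 + 1 = 15
  U: 1 + 1 + 2 + 3 + 1 + 3 + 2 + 1 + 0 = 14
R has the highest total.

R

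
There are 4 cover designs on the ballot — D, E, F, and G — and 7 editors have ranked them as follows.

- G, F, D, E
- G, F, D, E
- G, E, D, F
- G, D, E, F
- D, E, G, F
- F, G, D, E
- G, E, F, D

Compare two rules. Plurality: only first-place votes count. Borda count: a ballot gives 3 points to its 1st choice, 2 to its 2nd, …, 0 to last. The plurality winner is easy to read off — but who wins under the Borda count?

G

Plurality first-place counts: D 1, E 0, F 1, G 5 → G.
Borda totals: D 9, E 7, F 8, G 18 → G.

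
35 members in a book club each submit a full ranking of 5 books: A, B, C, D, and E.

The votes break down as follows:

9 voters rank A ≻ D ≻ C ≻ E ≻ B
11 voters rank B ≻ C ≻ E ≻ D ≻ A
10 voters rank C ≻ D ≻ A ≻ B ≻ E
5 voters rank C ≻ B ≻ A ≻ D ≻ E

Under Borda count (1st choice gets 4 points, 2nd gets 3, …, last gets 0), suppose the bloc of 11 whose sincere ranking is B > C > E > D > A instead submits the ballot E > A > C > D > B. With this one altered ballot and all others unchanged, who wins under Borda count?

C

Borda totals with the altered ballot: A 99, B 25, C 100, D 73, E 53.
The winner is unchanged: still C.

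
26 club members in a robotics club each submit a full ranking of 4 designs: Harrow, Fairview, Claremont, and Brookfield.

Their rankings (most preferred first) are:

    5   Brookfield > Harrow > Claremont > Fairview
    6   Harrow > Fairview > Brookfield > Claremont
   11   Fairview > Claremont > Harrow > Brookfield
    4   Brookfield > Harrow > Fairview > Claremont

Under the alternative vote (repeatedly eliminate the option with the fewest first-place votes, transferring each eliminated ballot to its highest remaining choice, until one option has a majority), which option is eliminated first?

Round 1: Fairview 11, Brookfield 9, Harrow 6, Claremont 0. Claremont has the fewest and is eliminated.
Round 2: Fairview 11, Brookfield 9, Harrow 6. Harrow has the fewest and is eliminated.
Round 3: Fairview 17, Brookfield 9. Fairview has a majority.

Claremont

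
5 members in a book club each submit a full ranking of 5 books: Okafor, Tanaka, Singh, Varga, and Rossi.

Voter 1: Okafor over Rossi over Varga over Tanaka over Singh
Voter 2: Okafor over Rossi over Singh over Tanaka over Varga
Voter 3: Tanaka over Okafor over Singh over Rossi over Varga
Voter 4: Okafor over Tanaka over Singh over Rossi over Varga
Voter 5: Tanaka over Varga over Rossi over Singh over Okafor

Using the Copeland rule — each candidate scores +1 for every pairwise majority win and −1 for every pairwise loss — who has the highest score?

Pairwise results:
  Okafor vs Tanaka: Okafor wins 3–2.
  Okafor vs Singh: Okafor wins 4–1.
  Okafor vs Varga: Okafor wins 4–1.
  Okafor vs Rossi: Okafor wins 4–1.
  Tanaka vs Singh: Tanaka wins 4–1.
  Tanaka vs Varga: Tanaka wins 4–1.
  Tanaka vs Rossi: Tanaka wins 3–2.
  Singh vs Varga: Singh wins 3–2.
  Singh vs Rossi: Rossi wins 3–2.
  Varga vs Rossi: Rossi wins 4–1.
Copeland scores (wins − losses):
  Okafor: 4 − 0 = 4
  Tanaka: 3 − 1 = 2
  Singh: 1 − 3 = -2
  Varga: 0 − 4 = -4
  Rossi: 2 − 2 = 0
Okafor has the best Copeland score.

Okafor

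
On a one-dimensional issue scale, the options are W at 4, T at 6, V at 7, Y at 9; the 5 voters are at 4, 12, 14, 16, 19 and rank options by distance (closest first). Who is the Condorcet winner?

Y

With single-peaked preferences on a line, the Condorcet winner is the candidate closest to the median voter.
The median voter (position 14) is closest to Y at 9.
Check: Y vs W — voters closer to Y: 4 of 5.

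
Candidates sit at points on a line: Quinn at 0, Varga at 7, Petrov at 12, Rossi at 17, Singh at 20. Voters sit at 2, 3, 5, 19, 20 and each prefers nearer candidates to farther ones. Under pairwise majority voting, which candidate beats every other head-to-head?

Varga

With single-peaked preferences on a line, the Condorcet winner is the candidate closest to the median voter.
The median voter (position 5) is closest to Varga at 7.
Check: Varga vs Petrov — voters closer to Varga: 3 of 5.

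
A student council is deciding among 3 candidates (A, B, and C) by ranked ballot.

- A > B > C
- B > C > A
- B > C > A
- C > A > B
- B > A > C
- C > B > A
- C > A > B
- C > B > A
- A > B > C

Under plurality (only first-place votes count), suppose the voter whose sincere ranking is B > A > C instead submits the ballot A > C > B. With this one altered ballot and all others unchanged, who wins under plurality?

C

First-place totals with the altered ballot: A 3, B 2, C 4.
The winner is unchanged: still C.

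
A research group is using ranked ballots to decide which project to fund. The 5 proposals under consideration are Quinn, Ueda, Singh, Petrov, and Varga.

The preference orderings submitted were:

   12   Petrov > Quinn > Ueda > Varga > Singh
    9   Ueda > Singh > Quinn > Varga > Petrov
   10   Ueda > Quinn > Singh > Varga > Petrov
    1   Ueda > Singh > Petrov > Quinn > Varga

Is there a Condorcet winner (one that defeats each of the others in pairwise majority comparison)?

Yes

Head-to-head results (32 voters total):
Quinn vs Ueda: Ueda wins 20–12.
Quinn vs Singh: Quinn wins 22–10.
Quinn vs Petrov: Quinn wins 19–13.
Quinn vs Varga: Quinn wins 32–0.
Ueda vs Singh: Ueda wins 32–0.
Ueda vs Petrov: Ueda wins 20–12.
Ueda vs Varga: Ueda wins 32–0.
Singh vs Petrov: Singh wins 20–12.
Singh vs Varga: Singh wins 20–12.
Petrov vs Varga: Varga wins 19–13.
Ueda beats each rival — Quinn (20–12), Singh (32–0), Petrov (20–12), Varga (32–0) — so Ueda is the Condorcet winner.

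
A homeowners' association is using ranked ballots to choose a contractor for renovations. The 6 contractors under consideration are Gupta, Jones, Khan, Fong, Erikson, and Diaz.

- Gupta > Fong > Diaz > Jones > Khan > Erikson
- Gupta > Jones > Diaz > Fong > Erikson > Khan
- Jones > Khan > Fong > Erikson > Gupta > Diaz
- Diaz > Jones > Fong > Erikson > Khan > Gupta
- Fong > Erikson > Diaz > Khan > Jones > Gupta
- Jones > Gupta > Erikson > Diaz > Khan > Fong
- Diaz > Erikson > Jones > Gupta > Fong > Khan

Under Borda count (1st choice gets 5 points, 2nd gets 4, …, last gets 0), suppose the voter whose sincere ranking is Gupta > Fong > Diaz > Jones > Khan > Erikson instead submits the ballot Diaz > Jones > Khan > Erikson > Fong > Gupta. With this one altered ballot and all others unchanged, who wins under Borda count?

Jones

Borda totals with the altered ballot: Gupta 12, Jones 26, Khan 11, Fong 15, Erikson 18, Diaz 23.
The winner is unchanged: still Jones.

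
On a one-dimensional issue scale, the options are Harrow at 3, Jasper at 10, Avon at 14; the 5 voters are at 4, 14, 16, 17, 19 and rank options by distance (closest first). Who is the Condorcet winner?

Avon

With single-peaked preferences on a line, the Condorcet winner is the candidate closest to the median voter.
The median voter (position 16) is closest to Avon at 14.
Check: Avon vs Jasper — voters closer to Avon: 4 of 5.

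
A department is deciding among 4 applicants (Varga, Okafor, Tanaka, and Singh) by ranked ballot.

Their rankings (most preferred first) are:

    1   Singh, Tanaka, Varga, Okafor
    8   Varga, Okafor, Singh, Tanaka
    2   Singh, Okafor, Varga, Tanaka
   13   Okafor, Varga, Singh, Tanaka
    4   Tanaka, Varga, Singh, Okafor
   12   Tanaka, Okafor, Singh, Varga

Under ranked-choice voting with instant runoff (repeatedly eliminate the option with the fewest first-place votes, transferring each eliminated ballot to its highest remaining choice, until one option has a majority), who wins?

Okafor

Round 1: Tanaka 16, Okafor 13, Varga 8, Singh 3. Singh has the fewest and is eliminated.
Round 2: Tanaka 17, Okafor 15, Varga 8. Varga has the fewest and is eliminated.
Round 3: Okafor 23, Tanaka 17. Okafor has a majority.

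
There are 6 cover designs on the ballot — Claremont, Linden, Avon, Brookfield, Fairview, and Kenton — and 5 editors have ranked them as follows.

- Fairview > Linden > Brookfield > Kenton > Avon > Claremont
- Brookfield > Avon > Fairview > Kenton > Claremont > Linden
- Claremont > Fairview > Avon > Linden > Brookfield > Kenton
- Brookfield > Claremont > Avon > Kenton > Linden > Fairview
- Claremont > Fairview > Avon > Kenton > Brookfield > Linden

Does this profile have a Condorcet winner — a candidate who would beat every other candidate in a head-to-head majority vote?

Head-to-head results (5 voters total):
Claremont vs Linden: Claremont wins 4–1.
Claremont vs Avon: Claremont wins 3–2.
Claremont vs Brookfield: Brookfield wins 3–2.
Claremont vs Fairview: Claremont wins 3–2.
Claremont vs Kenton: Claremont wins 3–2.
Linden vs Avon: Avon wins 4–1.
Linden vs Brookfield: Brookfield wins 3–2.
Linden vs Fairview: Fairview wins 4–1.
Linden vs Kenton: Kenton wins 3–2.
Avon vs Brookfield: Brookfield wins 3–2.
Avon vs Fairview: Fairview wins 3–2.
Avon vs Kenton: Avon wins 4–1.
Brookfield vs Fairview: Fairview wins 3–2.
Brookfield vs Kenton: Brookfield wins 4–1.
Fairview vs Kenton: Fairview wins 4–1.
No candidate beats all others: Claremont beats Fairview beats Brookfield beats Claremont, a majority cycle.

No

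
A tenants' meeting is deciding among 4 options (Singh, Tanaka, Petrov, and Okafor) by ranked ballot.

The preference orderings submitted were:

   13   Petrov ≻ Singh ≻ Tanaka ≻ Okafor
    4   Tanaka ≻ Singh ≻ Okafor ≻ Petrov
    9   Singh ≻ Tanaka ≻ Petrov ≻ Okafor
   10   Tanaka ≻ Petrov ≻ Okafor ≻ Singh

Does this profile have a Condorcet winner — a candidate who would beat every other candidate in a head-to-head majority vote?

No

Head-to-head results (36 voters total):
Singh vs Tanaka: Singh wins 22–14.
Singh vs Petrov: Petrov wins 23–13.
Singh vs Okafor: Singh wins 26–10.
Tanaka vs Petrov: Tanaka wins 23–13.
Tanaka vs Okafor: Tanaka wins 36–0.
Petrov vs Okafor: Petrov wins 32–4.
No candidate beats all others: Singh beats Tanaka beats Petrov beats Singh, a majority cycle.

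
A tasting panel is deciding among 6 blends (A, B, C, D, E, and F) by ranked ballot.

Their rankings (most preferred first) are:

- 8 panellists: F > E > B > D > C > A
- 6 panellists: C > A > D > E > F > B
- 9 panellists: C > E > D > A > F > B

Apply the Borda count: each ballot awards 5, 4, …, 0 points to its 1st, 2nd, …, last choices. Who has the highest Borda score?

C

Borda scores:
  A: 8·0 + 6·4 + 9·2 = 42
  B: 8·3 + 6·0 + 9·0 = 24
  C: 8·1 + 6·5 + 9·5 = 83
  D: 8·2 + 6·3 + 9·3 = 61
  E: 8·4 + 6·2 + 9·4 = 80
  F: 8·5 + 6·1 + 9·1 = 55
C has the highest total.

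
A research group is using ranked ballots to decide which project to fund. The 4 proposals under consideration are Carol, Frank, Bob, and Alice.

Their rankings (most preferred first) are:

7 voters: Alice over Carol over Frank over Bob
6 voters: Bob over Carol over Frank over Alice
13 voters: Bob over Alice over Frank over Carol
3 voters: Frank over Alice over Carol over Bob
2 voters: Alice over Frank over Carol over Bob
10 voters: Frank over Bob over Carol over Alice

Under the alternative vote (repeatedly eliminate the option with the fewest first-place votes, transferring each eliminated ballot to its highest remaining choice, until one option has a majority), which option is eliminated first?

Carol

Round 1: Bob 19, Frank 13, Alice 9, Carol 0. Carol has the fewest and is eliminated.
Round 2: Bob 19, Frank 13, Alice 9. Alice has the fewest and is eliminated.
Round 3: Frank 22, Bob 19. Frank has a majority.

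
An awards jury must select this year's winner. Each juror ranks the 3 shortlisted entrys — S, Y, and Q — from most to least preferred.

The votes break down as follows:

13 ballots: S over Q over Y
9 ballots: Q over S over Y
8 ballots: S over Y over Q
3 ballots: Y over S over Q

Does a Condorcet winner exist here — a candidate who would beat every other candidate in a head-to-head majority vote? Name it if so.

Head-to-head results (33 voters total):
S vs Y: S wins 30–3.
S vs Q: S wins 24–9.
Y vs Q: Q wins 22–11.
S beats each rival — Y (30–3), Q (24–9) — so S is the Condorcet winner.

S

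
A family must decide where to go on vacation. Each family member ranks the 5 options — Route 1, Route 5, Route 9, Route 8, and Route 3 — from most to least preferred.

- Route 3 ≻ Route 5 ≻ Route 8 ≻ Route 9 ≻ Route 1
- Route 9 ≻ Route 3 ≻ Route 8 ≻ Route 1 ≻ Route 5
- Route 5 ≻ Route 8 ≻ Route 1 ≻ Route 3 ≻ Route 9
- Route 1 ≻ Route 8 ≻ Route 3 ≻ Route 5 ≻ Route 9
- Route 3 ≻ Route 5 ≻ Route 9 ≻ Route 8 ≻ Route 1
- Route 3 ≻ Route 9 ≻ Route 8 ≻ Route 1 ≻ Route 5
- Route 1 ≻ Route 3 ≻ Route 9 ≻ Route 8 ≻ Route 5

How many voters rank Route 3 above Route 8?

5

Ballots ranking Route 3 above Route 8: 5.
Ballots ranking Route 8 above Route 3: 2.
So 5 of 7 voters prefer Route 3 to Route 8.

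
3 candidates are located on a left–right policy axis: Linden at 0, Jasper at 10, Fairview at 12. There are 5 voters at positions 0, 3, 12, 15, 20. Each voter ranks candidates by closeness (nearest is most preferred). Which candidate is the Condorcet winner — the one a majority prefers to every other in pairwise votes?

With single-peaked preferences on a line, the Condorcet winner is the candidate closest to the median voter.
The median voter (position 12) is closest to Fairview at 12.
Check: Fairview vs Linden — voters closer to Fairview: 3 of 5.

Fairview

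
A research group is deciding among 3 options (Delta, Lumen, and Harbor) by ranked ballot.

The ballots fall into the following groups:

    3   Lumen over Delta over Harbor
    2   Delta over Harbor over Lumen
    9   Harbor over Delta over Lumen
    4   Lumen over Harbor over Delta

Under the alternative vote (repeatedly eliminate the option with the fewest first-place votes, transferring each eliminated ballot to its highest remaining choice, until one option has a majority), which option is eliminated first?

Round 1: Harbor 9, Lumen 7, Delta 2. Delta has the fewest and is eliminated.
Round 2: Harbor 11, Lumen 7. Harbor has a majority.

Delta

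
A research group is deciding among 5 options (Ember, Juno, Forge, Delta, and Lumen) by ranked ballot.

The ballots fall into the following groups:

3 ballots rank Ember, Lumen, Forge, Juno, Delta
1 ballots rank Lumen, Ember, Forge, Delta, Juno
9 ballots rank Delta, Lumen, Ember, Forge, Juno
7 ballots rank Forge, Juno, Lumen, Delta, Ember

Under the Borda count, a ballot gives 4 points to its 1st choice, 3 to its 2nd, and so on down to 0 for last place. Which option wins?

Lumen

Borda scores:
  Ember: 3·4 + 3 + 9·2 + 7·0 = 33
  Juno: 3·1 + 0 + 9·0 + 7·3 = 24
  Forge: 3·2 + 2 + 9·1 + 7·4 = 45
  Delta: 3·0 + 1 + 9·4 + 7·1 = 44
  Lumen: 3·3 + 4 + 9·3 + 7·2 = 54
Lumen has the highest total.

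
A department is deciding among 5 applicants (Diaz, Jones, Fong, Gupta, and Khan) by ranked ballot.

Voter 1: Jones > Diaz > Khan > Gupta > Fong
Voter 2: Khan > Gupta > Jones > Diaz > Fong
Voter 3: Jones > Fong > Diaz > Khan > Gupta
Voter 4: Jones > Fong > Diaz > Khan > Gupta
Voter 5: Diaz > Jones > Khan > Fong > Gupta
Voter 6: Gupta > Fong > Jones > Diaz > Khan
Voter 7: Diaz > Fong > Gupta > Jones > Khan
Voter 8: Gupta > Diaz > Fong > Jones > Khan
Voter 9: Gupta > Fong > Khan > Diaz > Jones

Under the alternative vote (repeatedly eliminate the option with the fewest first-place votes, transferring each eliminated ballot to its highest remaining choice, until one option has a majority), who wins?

Round 1: Jones 3, Gupta 3, Diaz 2, Khan 1, Fong 0. Fong has the fewest and is eliminated.
Round 2: Jones 3, Gupta 3, Diaz 2, Khan 1. Khan has the fewest and is eliminated.
Round 3: Gupta 4, Jones 3, Diaz 2. Diaz has the fewest and is eliminated.
Round 4: Gupta 5, Jones 4. Gupta has a majority.

Gupta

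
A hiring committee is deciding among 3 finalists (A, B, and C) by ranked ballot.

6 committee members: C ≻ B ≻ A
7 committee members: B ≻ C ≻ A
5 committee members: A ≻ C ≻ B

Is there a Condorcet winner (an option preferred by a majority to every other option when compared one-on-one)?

Yes

Head-to-head results (18 voters total):
A vs B: B wins 13–5.
A vs C: C wins 13–5.
B vs C: C wins 11–7.
C beats each rival — A (13–5), B (11–7) — so C is the Condorcet winner.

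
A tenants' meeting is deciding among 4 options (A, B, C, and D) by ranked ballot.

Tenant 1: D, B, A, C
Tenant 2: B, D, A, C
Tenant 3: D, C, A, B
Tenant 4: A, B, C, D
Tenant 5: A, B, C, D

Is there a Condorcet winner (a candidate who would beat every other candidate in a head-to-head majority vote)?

Head-to-head results (5 voters total):
A vs B: A wins 3–2.
A vs C: A wins 4–1.
A vs D: D wins 3–2.
B vs C: B wins 4–1.
B vs D: B wins 3–2.
C vs D: D wins 3–2.
No candidate beats all others: A beats B beats D beats A, a majority cycle.

No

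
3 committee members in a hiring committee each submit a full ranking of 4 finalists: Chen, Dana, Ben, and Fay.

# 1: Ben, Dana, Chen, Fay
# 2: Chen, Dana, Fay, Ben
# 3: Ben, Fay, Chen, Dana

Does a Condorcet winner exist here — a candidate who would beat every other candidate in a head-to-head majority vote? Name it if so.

Head-to-head results (3 voters total):
Chen vs Dana: Chen wins 2–1.
Chen vs Ben: Ben wins 2–1.
Chen vs Fay: Chen wins 2–1.
Dana vs Ben: Ben wins 2–1.
Dana vs Fay: Dana wins 2–1.
Ben vs Fay: Ben wins 2–1.
Ben beats each rival — Chen (2–1), Dana (2–1), Fay (2–1) — so Ben is the Condorcet winner.

Ben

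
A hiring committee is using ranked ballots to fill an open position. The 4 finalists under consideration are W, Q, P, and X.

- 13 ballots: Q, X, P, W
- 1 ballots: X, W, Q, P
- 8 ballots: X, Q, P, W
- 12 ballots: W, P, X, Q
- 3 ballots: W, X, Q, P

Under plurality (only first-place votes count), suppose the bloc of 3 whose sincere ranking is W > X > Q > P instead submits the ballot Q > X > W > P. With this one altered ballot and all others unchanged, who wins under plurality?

Q

First-place totals with the altered ballot: W 12, Q 16, P 0, X 9.
The switch changes the winner from W to Q.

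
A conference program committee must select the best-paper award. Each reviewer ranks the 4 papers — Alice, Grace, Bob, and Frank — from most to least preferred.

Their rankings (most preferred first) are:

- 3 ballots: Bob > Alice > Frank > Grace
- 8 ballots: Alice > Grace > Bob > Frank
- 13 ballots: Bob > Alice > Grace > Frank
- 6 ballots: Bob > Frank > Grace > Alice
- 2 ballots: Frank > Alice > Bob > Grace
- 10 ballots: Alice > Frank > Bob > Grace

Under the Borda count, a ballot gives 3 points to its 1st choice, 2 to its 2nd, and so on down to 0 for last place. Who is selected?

Alice

Borda scores:
  Alice: 3·2 + 8·3 + 13·2 + 6·0 + 2·2 + 10·3 = 90
  Grace: 3·0 + 8·2 + 13·1 + 6·1 + 2·0 + 10·0 = 35
  Bob: 3·3 + 8·1 + 13·3 + 6·3 + 2·1 + 10·1 = 86
  Frank: 3·1 + 8·0 + 13·0 + 6·2 + 2·3 + 10·2 = 41
Alice has the highest total.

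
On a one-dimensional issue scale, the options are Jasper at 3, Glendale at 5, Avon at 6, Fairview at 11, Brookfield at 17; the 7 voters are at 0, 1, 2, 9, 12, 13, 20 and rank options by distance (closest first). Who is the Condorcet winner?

With single-peaked preferences on a line, the Condorcet winner is the candidate closest to the median voter.
The median voter (position 9) is closest to Fairview at 11.
Check: Fairview vs Glendale — voters closer to Fairview: 4 of 7.

Fairview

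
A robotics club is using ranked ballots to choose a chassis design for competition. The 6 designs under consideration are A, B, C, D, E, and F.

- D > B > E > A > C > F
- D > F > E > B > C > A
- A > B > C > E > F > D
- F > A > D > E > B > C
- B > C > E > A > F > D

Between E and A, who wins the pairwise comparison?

Ballots ranking E above A: 3.
Ballots ranking A above E: 2.
E wins the head-to-head, 3–2.

E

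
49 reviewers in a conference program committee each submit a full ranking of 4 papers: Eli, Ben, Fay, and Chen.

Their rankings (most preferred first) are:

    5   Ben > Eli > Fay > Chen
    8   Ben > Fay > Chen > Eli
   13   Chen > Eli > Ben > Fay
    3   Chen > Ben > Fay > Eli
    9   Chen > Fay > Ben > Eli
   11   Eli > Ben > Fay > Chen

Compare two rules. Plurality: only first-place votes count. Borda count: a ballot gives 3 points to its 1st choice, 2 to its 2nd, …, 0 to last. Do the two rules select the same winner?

Plurality first-place counts: Eli 11, Ben 13, Fay 0, Chen 25 → Chen.
Borda totals: Eli 69, Ben 89, Fay 53, Chen 83 → Ben.
The two rules disagree: plurality picks Chen, Borda picks Ben.

No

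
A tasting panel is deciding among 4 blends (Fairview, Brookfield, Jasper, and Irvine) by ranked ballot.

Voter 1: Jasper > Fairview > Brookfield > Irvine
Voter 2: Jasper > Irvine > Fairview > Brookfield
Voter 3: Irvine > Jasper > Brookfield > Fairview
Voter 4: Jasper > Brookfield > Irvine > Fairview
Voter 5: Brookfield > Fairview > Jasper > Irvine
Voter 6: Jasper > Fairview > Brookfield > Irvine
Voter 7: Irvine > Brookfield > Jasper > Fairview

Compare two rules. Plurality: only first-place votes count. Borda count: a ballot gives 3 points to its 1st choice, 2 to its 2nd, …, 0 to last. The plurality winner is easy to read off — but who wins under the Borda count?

Plurality first-place counts: Fairview 0, Brookfield 1, Jasper 4, Irvine 2 → Jasper.
Borda totals: Fairview 7, Brookfield 10, Jasper 16, Irvine 9 → Jasper.

Jasper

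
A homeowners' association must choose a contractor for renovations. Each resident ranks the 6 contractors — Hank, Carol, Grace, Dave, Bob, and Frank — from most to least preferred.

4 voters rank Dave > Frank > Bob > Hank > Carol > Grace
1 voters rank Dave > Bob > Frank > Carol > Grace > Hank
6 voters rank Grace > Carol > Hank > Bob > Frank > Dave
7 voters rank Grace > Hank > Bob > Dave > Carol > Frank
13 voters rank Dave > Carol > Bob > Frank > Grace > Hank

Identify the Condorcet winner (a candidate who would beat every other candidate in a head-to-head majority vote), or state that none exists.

Head-to-head results (31 voters total):
Hank vs Carol: Carol wins 20–11.
Hank vs Grace: Grace wins 27–4.
Hank vs Dave: Dave wins 18–13.
Hank vs Bob: Bob wins 18–13.
Hank vs Frank: Frank wins 18–13.
Carol vs Grace: Carol wins 18–13.
Carol vs Dave: Dave wins 25–6.
Carol vs Bob: Carol wins 19–12.
Carol vs Frank: Carol wins 26–5.
Grace vs Dave: Dave wins 18–13.
Grace vs Bob: Bob wins 18–13.
Grace vs Frank: Frank wins 18–13.
Dave vs Bob: Dave wins 18–13.
Dave vs Frank: Dave wins 25–6.
Bob vs Frank: Bob wins 27–4.
Dave beats each rival — Hank (18–13), Carol (25–6), Grace (18–13), Bob (18–13), Frank (25–6) — so Dave is the Condorcet winner.

Dave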